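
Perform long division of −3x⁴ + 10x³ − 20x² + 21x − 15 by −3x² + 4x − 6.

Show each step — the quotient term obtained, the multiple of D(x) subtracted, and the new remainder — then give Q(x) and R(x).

Step 1: lead(−3x⁴ + 10x³ − 20x² + 21x − 15) ÷ lead(D) = −3x⁴ ÷ −3x² = x². Subtract (x²)·D = −3x⁴ + 4x³ − 6x². Remainder: 6x³ − 14x² + 21x − 15.
Step 2: lead(6x³ − 14x² + 21x − 15) ÷ lead(D) = 6x³ ÷ −3x² = −2x. Subtract (−2x)·D = 6x³ − 8x² + 12x. Remainder: −6x² + 9x − 15.
Step 3: lead(−6x² + 9x − 15) ÷ lead(D) = −6x² ÷ −3x² = 2. Subtract (2)·D = −6x² + 8x − 12. Remainder: x − 3.

Q(x) = x² − 2x + 2; R(x) = x − 3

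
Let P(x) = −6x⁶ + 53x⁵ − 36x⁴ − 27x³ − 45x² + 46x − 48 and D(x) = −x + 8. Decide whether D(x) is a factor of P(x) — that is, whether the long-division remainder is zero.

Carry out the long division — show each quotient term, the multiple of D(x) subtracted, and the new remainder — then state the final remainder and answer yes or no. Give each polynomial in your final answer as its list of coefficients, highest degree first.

R = [0], so D(x) is a factor of P(x). yes

Step 1: lead(−6x⁶ + 53x⁵ − 36x⁴ − 27x³ − 45x² + 46x − 48) ÷ lead(D) = −6x⁶ ÷ −x = 6x⁵. Subtract (6x⁵)·D = −6x⁶ + 48x⁵. Remainder: 5x⁵ − 36x⁴ − 27x³ − 45x² + 46x − 48.
Step 2: lead(5x⁵ − 36x⁴ − 27x³ − 45x² + 46x − 48) ÷ lead(D) = 5x⁵ ÷ −x = −5x⁴. Subtract (−5x⁴)·D = 5x⁵ − 40x⁴. Remainder: 4x⁴ − 27x³ − 45x² + 46x − 48.
Step 3: lead(4x⁴ − 27x³ − 45x² + 46x − 48) ÷ lead(D) = 4x⁴ ÷ −x = −4x³. Subtract (−4x³)·D = 4x⁴ − 32x³. Remainder: 5x³ − 45x² + 46x − 48.
Step 4: lead(5x³ − 45x² + 46x − 48) ÷ lead(D) = 5x³ ÷ −x = −5x². Subtract (−5x²)·D = 5x³ − 40x². Remainder: −5x² + 46x − 48.
Step 5: lead(−5x² + 46x − 48) ÷ lead(D) = −5x² ÷ −x = 5x. Subtract (5x)·D = −5x² + 40x. Remainder: 6x − 48.
Step 6: lead(6x − 48) ÷ lead(D) = 6x ÷ −x = −6. Subtract (−6)·D = 6x − 48. Remainder: 0.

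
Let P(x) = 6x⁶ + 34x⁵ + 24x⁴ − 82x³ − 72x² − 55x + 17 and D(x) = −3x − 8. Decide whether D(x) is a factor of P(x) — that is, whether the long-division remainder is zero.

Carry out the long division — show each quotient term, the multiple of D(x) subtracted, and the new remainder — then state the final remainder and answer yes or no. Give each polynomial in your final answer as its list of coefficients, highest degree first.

R = [-7], so D(x) is not a factor of P(x). no

Step 1: lead(6x⁶ + 34x⁵ + 24x⁴ − 82x³ − 72x² − 55x + 17) ÷ lead(D) = 6x⁶ ÷ −3x = −2x⁵. Subtract (−2x⁵)·D = 6x⁶ + 16x⁵. Remainder: 18x⁵ + 24x⁴ − 82x³ − 72x² − 55x + 17.
Step 2: lead(18x⁵ + 24x⁴ − 82x³ − 72x² − 55x + 17) ÷ lead(D) = 18x⁵ ÷ −3x = −6x⁴. Subtract (−6x⁴)·D = 18x⁵ + 48x⁴. Remainder: −24x⁴ − 82x³ − 72x² − 55x + 17.
Step 3: lead(−24x⁴ − 82x³ − 72x² − 55x + 17) ÷ lead(D) = −24x⁴ ÷ −3x = 8x³. Subtract (8x³)·D = −24x⁴ − 64x³. Remainder: −18x³ − 72x² − 55x + 17.
Step 4: lead(−18x³ − 72x² − 55x + 17) ÷ lead(D) = −18x³ ÷ −3x = 6x². Subtract (6x²)·D = −18x³ − 48x². Remainder: −24x² − 55x + 17.
Step 5: lead(−24x² − 55x + 17) ÷ lead(D) = −24x² ÷ −3x = 8x. Subtract (8x)·D = −24x² − 64x. Remainder: 9x + 17.
Step 6: lead(9x + 17) ÷ lead(D) = 9x ÷ −3x = −3. Subtract (−3)·D = 9x + 24. Remainder: −7.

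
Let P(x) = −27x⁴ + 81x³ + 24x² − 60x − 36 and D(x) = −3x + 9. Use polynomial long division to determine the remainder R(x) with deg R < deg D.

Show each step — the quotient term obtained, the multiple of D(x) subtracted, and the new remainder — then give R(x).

Step 1: lead(−27x⁴ + 81x³ + 24x² − 60x − 36) ÷ lead(D) = −27x⁴ ÷ −3x = 9x³. Subtract (9x³)·D = −27x⁴ + 81x³. Remainder: 24x² − 60x − 36.
Step 2: lead(24x² − 60x − 36) ÷ lead(D) = 24x² ÷ −3x = −8x. Subtract (−8x)·D = 24x² − 72x. Remainder: 12x − 36.
Step 3: lead(12x − 36) ÷ lead(D) = 12x ÷ −3x = −4. Subtract (−4)·D = 12x − 36. Remainder: 0.

R(x) = 0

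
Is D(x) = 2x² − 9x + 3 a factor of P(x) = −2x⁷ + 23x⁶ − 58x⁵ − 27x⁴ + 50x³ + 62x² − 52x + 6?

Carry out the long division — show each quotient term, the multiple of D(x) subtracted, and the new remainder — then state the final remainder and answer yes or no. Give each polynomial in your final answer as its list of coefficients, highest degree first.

Step 1: lead(−2x⁷ + 23x⁶ − 58x⁵ − 27x⁴ + 50x³ + 62x² − 52x + 6) ÷ lead(D) = −2x⁷ ÷ 2x² = −x⁵. Subtract (−x⁵)·D = −2x⁷ + 9x⁶ − 3x⁵. Remainder: 14x⁶ − 55x⁵ − 27x⁴ + 50x³ + 62x² − 52x + 6.
Step 2: lead(14x⁶ − 55x⁵ − 27x⁴ + 50x³ + 62x² − 52x + 6) ÷ lead(D) = 14x⁶ ÷ 2x² = 7x⁴. Subtract (7x⁴)·D = 14x⁶ − 63x⁵ + 21x⁴. Remainder: 8x⁵ − 48x⁴ + 50x³ + 62x² − 52x + 6.
Step 3: lead(8x⁵ − 48x⁴ + 50x³ + 62x² − 52x + 6) ÷ lead(D) = 8x⁵ ÷ 2x² = 4x³. Subtract (4x³)·D = 8x⁵ − 36x⁴ + 12x³. Remainder: −12x⁴ + 38x³ + 62x² − 52x + 6.
Step 4: lead(−12x⁴ + 38x³ + 62x² − 52x + 6) ÷ lead(D) = −12x⁴ ÷ 2x² = −6x². Subtract (−6x²)·D = −12x⁴ + 54x³ − 18x². Remainder: −16x³ + 80x² − 52x + 6.
Step 5: lead(−16x³ + 80x² − 52x + 6) ÷ lead(D) = −16x³ ÷ 2x² = −8x. Subtract (−8x)·D = −16x³ + 72x² − 24x. Remainder: 8x² − 28x + 6.
Step 6: lead(8x² − 28x + 6) ÷ lead(D) = 8x² ÷ 2x² = 4. Subtract (4)·D = 8x² − 36x + 12. Remainder: 8x − 6.

R = [8, -6], so D(x) is not a factor of P(x). no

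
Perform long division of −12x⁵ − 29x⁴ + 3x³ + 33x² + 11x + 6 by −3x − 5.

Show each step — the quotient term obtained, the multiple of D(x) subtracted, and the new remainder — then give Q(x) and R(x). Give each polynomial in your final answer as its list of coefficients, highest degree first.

Q = [4, 3, -6, -1, -2]; R = [-4]

Step 1: lead(−12x⁵ − 29x⁴ + 3x³ + 33x² + 11x + 6) ÷ lead(D) = −12x⁵ ÷ −3x = 4x⁴. Subtract (4x⁴)·D = −12x⁵ − 20x⁴. Remainder: −9x⁴ + 3x³ + 33x² + 11x + 6.
Step 2: lead(−9x⁴ + 3x³ + 33x² + 11x + 6) ÷ lead(D) = −9x⁴ ÷ −3x = 3x³. Subtract (3x³)·D = −9x⁴ − 15x³. Remainder: 18x³ + 33x² + 11x + 6.
Step 3: lead(18x³ + 33x² + 11x + 6) ÷ lead(D) = 18x³ ÷ −3x = −6x². Subtract (−6x²)·D = 18x³ + 30x². Remainder: 3x² + 11x + 6.
Step 4: lead(3x² + 11x + 6) ÷ lead(D) = 3x² ÷ −3x = −x. Subtract (−x)·D = 3x² + 5x. Remainder: 6x + 6.
Step 5: lead(6x + 6) ÷ lead(D) = 6x ÷ −3x = −2. Subtract (−2)·D = 6x + 10. Remainder: −4.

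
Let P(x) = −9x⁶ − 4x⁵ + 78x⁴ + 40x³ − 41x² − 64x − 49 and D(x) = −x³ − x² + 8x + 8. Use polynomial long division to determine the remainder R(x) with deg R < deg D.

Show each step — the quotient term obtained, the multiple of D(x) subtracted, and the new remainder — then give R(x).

Step 1: lead(−9x⁶ − 4x⁵ + 78x⁴ + 40x³ − 41x² − 64x − 49) ÷ lead(D) = −9x⁶ ÷ −x³ = 9x³. Subtract (9x³)·D = −9x⁶ − 9x⁵ + 72x⁴ + 72x³. Remainder: 5x⁵ + 6x⁴ − 32x³ − 41x² − 64x − 49.
Step 2: lead(5x⁵ + 6x⁴ − 32x³ − 41x² − 64x − 49) ÷ lead(D) = 5x⁵ ÷ −x³ = −5x². Subtract (−5x²)·D = 5x⁵ + 5x⁴ − 40x³ − 40x². Remainder: x⁴ + 8x³ − x² − 64x − 49.
Step 3: lead(x⁴ + 8x³ − x² − 64x − 49) ÷ lead(D) = x⁴ ÷ −x³ = −x. Subtract (−x)·D = x⁴ + x³ − 8x² − 8x. Remainder: 7x³ + 7x² − 56x − 49.
Step 4: lead(7x³ + 7x² − 56x − 49) ÷ lead(D) = 7x³ ÷ −x³ = −7. Subtract (−7)·D = 7x³ + 7x² − 56x − 56. Remainder: 7.

R(x) = 7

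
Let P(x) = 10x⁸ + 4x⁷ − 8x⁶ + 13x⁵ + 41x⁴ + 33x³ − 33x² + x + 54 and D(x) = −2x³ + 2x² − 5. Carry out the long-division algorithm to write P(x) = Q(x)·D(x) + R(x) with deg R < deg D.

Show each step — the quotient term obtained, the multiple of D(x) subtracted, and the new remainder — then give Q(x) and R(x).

Step 1: lead(10x⁸ + 4x⁷ − 8x⁶ + 13x⁵ + 41x⁴ + 33x³ − 33x² + x + 54) ÷ lead(D) = 10x⁸ ÷ −2x³ = −5x⁵. Subtract (−5x⁵)·D = 10x⁸ − 10x⁷ + 25x⁵. Remainder: 14x⁷ − 8x⁶ − 12x⁵ + 41x⁴ + 33x³ − 33x² + x + 54.
Step 2: lead(14x⁷ − 8x⁶ − 12x⁵ + 41x⁴ + 33x³ − 33x² + x + 54) ÷ lead(D) = 14x⁷ ÷ −2x³ = −7x⁴. Subtract (−7x⁴)·D = 14x⁷ − 14x⁶ + 35x⁴. Remainder: 6x⁶ − 12x⁵ + 6x⁴ + 33x³ − 33x² + x + 54.
Step 3: lead(6x⁶ − 12x⁵ + 6x⁴ + 33x³ − 33x² + x + 54) ÷ lead(D) = 6x⁶ ÷ −2x³ = −3x³. Subtract (−3x³)·D = 6x⁶ − 6x⁵ + 15x³. Remainder: −6x⁵ + 6x⁴ + 18x³ − 33x² + x + 54.
Step 4: lead(−6x⁵ + 6x⁴ + 18x³ − 33x² + x + 54) ÷ lead(D) = −6x⁵ ÷ −2x³ = 3x². Subtract (3x²)·D = −6x⁵ + 6x⁴ − 15x². Remainder: 18x³ − 18x² + x + 54.
Step 5: lead(18x³ − 18x² + x + 54) ÷ lead(D) = 18x³ ÷ −2x³ = −9. Subtract (−9)·D = 18x³ − 18x² + 45. Remainder: x + 9.

Q(x) = −5x⁵ − 7x⁴ − 3x³ + 3x² − 9; R(x) = x + 9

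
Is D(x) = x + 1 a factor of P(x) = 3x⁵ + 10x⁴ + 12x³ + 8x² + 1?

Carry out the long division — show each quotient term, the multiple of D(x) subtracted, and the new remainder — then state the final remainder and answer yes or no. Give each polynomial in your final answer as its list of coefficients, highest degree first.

Step 1: lead(3x⁵ + 10x⁴ + 12x³ + 8x² + 1) ÷ lead(D) = 3x⁵ ÷ x = 3x⁴. Subtract (3x⁴)·D = 3x⁵ + 3x⁴. Remainder: 7x⁴ + 12x³ + 8x² + 1.
Step 2: lead(7x⁴ + 12x³ + 8x² + 1) ÷ lead(D) = 7x⁴ ÷ x = 7x³. Subtract (7x³)·D = 7x⁴ + 7x³. Remainder: 5x³ + 8x² + 1.
Step 3: lead(5x³ + 8x² + 1) ÷ lead(D) = 5x³ ÷ x = 5x². Subtract (5x²)·D = 5x³ + 5x². Remainder: 3x² + 1.
Step 4: lead(3x² + 1) ÷ lead(D) = 3x² ÷ x = 3x. Subtract (3x)·D = 3x² + 3x. Remainder: −3x + 1.
Step 5: lead(−3x + 1) ÷ lead(D) = −3x ÷ x = −3. Subtract (−3)·D = −3x − 3. Remainder: 4.

R = [4], so D(x) is not a factor of P(x). no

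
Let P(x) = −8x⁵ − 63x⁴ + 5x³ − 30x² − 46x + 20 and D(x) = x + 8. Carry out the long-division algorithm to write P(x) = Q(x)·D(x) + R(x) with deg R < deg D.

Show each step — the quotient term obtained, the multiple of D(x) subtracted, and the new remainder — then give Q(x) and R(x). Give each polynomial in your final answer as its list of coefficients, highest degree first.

Step 1: lead(−8x⁵ − 63x⁴ + 5x³ − 30x² − 46x + 20) ÷ lead(D) = −8x⁵ ÷ x = −8x⁴. Subtract (−8x⁴)·D = −8x⁵ − 64x⁴. Remainder: x⁴ + 5x³ − 30x² − 46x + 20.
Step 2: lead(x⁴ + 5x³ − 30x² − 46x + 20) ÷ lead(D) = x⁴ ÷ x = x³. Subtract (x³)·D = x⁴ + 8x³. Remainder: −3x³ − 30x² − 46x + 20.
Step 3: lead(−3x³ − 30x² − 46x + 20) ÷ lead(D) = −3x³ ÷ x = −3x². Subtract (−3x²)·D = −3x³ − 24x². Remainder: −6x² − 46x + 20.
Step 4: lead(−6x² − 46x + 20) ÷ lead(D) = −6x² ÷ x = −6x. Subtract (−6x)·D = −6x² − 48x. Remainder: 2x + 20.
Step 5: lead(2x + 20) ÷ lead(D) = 2x ÷ x = 2. Subtract (2)·D = 2x + 16. Remainder: 4.

Q = [-8, 1, -3, -6, 2]; R = [4]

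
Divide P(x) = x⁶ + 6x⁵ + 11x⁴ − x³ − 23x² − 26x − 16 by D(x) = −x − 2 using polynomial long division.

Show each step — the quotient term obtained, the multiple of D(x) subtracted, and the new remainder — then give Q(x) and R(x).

Step 1: lead(x⁶ + 6x⁵ + 11x⁴ − x³ − 23x² − 26x − 16) ÷ lead(D) = x⁶ ÷ −x = −x⁵. Subtract (−x⁵)·D = x⁶ + 2x⁵. Remainder: 4x⁵ + 11x⁴ − x³ − 23x² − 26x − 16.
Step 2: lead(4x⁵ + 11x⁴ − x³ − 23x² − 26x − 16) ÷ lead(D) = 4x⁵ ÷ −x = −4x⁴. Subtract (−4x⁴)·D = 4x⁵ + 8x⁴. Remainder: 3x⁴ − x³ − 23x² − 26x − 16.
Step 3: lead(3x⁴ − x³ − 23x² − 26x − 16) ÷ lead(D) = 3x⁴ ÷ −x = −3x³. Subtract (−3x³)·D = 3x⁴ + 6x³. Remainder: −7x³ − 23x² − 26x − 16.
Step 4: lead(−7x³ − 23x² − 26x − 16) ÷ lead(D) = −7x³ ÷ −x = 7x². Subtract (7x²)·D = −7x³ − 14x². Remainder: −9x² − 26x − 16.
Step 5: lead(−9x² − 26x − 16) ÷ lead(D) = −9x² ÷ −x = 9x. Subtract (9x)·D = −9x² − 18x. Remainder: −8x − 16.
Step 6: lead(−8x − 16) ÷ lead(D) = −8x ÷ −x = 8. Subtract (8)·D = −8x − 16. Remainder: 0.

Q(x) = −x⁵ − 4x⁴ − 3x³ + 7x² + 9x + 8; R(x) = 0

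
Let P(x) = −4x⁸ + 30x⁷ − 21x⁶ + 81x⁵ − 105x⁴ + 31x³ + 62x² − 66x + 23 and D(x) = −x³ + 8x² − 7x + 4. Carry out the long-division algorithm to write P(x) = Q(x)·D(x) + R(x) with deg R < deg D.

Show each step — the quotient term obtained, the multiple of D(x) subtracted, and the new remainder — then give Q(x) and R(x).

Q(x) = 4x⁵ + 2x⁴ + 9x³ − 7x² − 6x + 6; R(x) = −1

Step 1: lead(−4x⁸ + 30x⁷ − 21x⁶ + 81x⁵ − 105x⁴ + 31x³ + 62x² − 66x + 23) ÷ lead(D) = −4x⁸ ÷ −x³ = 4x⁵. Subtract (4x⁵)·D = −4x⁸ + 32x⁷ − 28x⁶ + 16x⁵. Remainder: −2x⁷ + 7x⁶ + 65x⁵ − 105x⁴ + 31x³ + 62x² − 66x + 23.
Step 2: lead(−2x⁷ + 7x⁶ + 65x⁵ − 105x⁴ + 31x³ + 62x² − 66x + 23) ÷ lead(D) = −2x⁷ ÷ −x³ = 2x⁴. Subtract (2x⁴)·D = −2x⁷ + 16x⁶ − 14x⁵ + 8x⁴. Remainder: −9x⁶ + 79x⁵ − 113x⁴ + 31x³ + 62x² − 66x + 23.
Step 3: lead(−9x⁶ + 79x⁵ − 113x⁴ + 31x³ + 62x² − 66x + 23) ÷ lead(D) = −9x⁶ ÷ −x³ = 9x³. Subtract (9x³)·D = −9x⁶ + 72x⁵ − 63x⁴ + 36x³. Remainder: 7x⁵ − 50x⁴ − 5x³ + 62x² − 66x + 23.
Step 4: lead(7x⁵ − 50x⁴ − 5x³ + 62x² − 66x + 23) ÷ lead(D) = 7x⁵ ÷ −x³ = −7x². Subtract (−7x²)·D = 7x⁵ − 56x⁴ + 49x³ − 28x². Remainder: 6x⁴ − 54x³ + 90x² − 66x + 23.
Step 5: lead(6x⁴ − 54x³ + 90x² − 66x + 23) ÷ lead(D) = 6x⁴ ÷ −x³ = −6x. Subtract (−6x)·D = 6x⁴ − 48x³ + 42x² − 24x. Remainder: −6x³ + 48x² − 42x + 23.
Step 6: lead(−6x³ + 48x² − 42x + 23) ÷ lead(D) = −6x³ ÷ −x³ = 6. Subtract (6)·D = −6x³ + 48x² − 42x + 24. Remainder: −1.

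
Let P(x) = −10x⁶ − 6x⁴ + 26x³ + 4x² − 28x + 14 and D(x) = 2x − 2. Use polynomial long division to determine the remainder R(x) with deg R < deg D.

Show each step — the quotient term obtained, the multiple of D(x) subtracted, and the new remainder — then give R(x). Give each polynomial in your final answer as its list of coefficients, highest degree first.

R = [0]

Step 1: lead(−10x⁶ − 6x⁴ + 26x³ + 4x² − 28x + 14) ÷ lead(D) = −10x⁶ ÷ 2x = −5x⁵. Subtract (−5x⁵)·D = −10x⁶ + 10x⁵. Remainder: −10x⁵ − 6x⁴ + 26x³ + 4x² − 28x + 14.
Step 2: lead(−10x⁵ − 6x⁴ + 26x³ + 4x² − 28x + 14) ÷ lead(D) = −10x⁵ ÷ 2x = −5x⁴. Subtract (−5x⁴)·D = −10x⁵ + 10x⁴. Remainder: −16x⁴ + 26x³ + 4x² − 28x + 14.
Step 3: lead(−16x⁴ + 26x³ + 4x² − 28x + 14) ÷ lead(D) = −16x⁴ ÷ 2x = −8x³. Subtract (−8x³)·D = −16x⁴ + 16x³. Remainder: 10x³ + 4x² − 28x + 14.
Step 4: lead(10x³ + 4x² − 28x + 14) ÷ lead(D) = 10x³ ÷ 2x = 5x². Subtract (5x²)·D = 10x³ − 10x². Remainder: 14x² − 28x + 14.
Step 5: lead(14x² − 28x + 14) ÷ lead(D) = 14x² ÷ 2x = 7x. Subtract (7x)·D = 14x² − 14x. Remainder: −14x + 14.
Step 6: lead(−14x + 14) ÷ lead(D) = −14x ÷ 2x = −7. Subtract (−7)·D = −14x + 14. Remainder: 0.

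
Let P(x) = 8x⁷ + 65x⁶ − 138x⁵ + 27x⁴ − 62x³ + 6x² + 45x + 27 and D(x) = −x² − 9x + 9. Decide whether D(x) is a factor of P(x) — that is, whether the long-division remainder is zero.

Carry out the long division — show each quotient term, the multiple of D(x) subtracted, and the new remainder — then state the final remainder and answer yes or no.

Step 1: lead(8x⁷ + 65x⁶ − 138x⁵ + 27x⁴ − 62x³ + 6x² + 45x + 27) ÷ lead(D) = 8x⁷ ÷ −x² = −8x⁵. Subtract (−8x⁵)·D = 8x⁷ + 72x⁶ − 72x⁵. Remainder: −7x⁶ − 66x⁵ + 27x⁴ − 62x³ + 6x² + 45x + 27.
Step 2: lead(−7x⁶ − 66x⁵ + 27x⁴ − 62x³ + 6x² + 45x + 27) ÷ lead(D) = −7x⁶ ÷ −x² = 7x⁴. Subtract (7x⁴)·D = −7x⁶ − 63x⁵ + 63x⁴. Remainder: −3x⁵ − 36x⁴ − 62x³ + 6x² + 45x + 27.
Step 3: lead(−3x⁵ − 36x⁴ − 62x³ + 6x² + 45x + 27) ÷ lead(D) = −3x⁵ ÷ −x² = 3x³. Subtract (3x³)·D = −3x⁵ − 27x⁴ + 27x³. Remainder: −9x⁴ − 89x³ + 6x² + 45x + 27.
Step 4: lead(−9x⁴ − 89x³ + 6x² + 45x + 27) ÷ lead(D) = −9x⁴ ÷ −x² = 9x². Subtract (9x²)·D = −9x⁴ − 81x³ + 81x². Remainder: −8x³ − 75x² + 45x + 27.
Step 5: lead(−8x³ − 75x² + 45x + 27) ÷ lead(D) = −8x³ ÷ −x² = 8x. Subtract (8x)·D = −8x³ − 72x² + 72x. Remainder: −3x² − 27x + 27.
Step 6: lead(−3x² − 27x + 27) ÷ lead(D) = −3x² ÷ −x² = 3. Subtract (3)·D = −3x² − 27x + 27. Remainder: 0.

R(x) = 0, so D(x) is a factor of P(x). yes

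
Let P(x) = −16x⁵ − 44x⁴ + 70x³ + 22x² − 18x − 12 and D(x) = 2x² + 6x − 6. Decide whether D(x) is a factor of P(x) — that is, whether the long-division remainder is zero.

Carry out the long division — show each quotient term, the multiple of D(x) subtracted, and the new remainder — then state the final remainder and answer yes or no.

R(x) = 0, so D(x) is a factor of P(x). yes

Step 1: lead(−16x⁵ − 44x⁴ + 70x³ + 22x² − 18x − 12) ÷ lead(D) = −16x⁵ ÷ 2x² = −8x³. Subtract (−8x³)·D = −16x⁵ − 48x⁴ + 48x³. Remainder: 4x⁴ + 22x³ + 22x² − 18x − 12.
Step 2: lead(4x⁴ + 22x³ + 22x² − 18x − 12) ÷ lead(D) = 4x⁴ ÷ 2x² = 2x². Subtract (2x²)·D = 4x⁴ + 12x³ − 12x². Remainder: 10x³ + 34x² − 18x − 12.
Step 3: lead(10x³ + 34x² − 18x − 12) ÷ lead(D) = 10x³ ÷ 2x² = 5x. Subtract (5x)·D = 10x³ + 30x² − 30x. Remainder: 4x² + 12x − 12.
Step 4: lead(4x² + 12x − 12) ÷ lead(D) = 4x² ÷ 2x² = 2. Subtract (2)·D = 4x² + 12x − 12. Remainder: 0.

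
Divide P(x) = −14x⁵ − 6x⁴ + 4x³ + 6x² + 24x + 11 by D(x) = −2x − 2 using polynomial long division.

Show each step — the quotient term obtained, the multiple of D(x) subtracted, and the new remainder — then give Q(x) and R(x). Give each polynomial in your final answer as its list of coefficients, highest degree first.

Step 1: lead(−14x⁵ − 6x⁴ + 4x³ + 6x² + 24x + 11) ÷ lead(D) = −14x⁵ ÷ −2x = 7x⁴. Subtract (7x⁴)·D = −14x⁵ − 14x⁴. Remainder: 8x⁴ + 4x³ + 6x² + 24x + 11.
Step 2: lead(8x⁴ + 4x³ + 6x² + 24x + 11) ÷ lead(D) = 8x⁴ ÷ −2x = −4x³. Subtract (−4x³)·D = 8x⁴ + 8x³. Remainder: −4x³ + 6x² + 24x + 11.
Step 3: lead(−4x³ + 6x² + 24x + 11) ÷ lead(D) = −4x³ ÷ −2x = 2x². Subtract (2x²)·D = −4x³ − 4x². Remainder: 10x² + 24x + 11.
Step 4: lead(10x² + 24x + 11) ÷ lead(D) = 10x² ÷ −2x = −5x. Subtract (−5x)·D = 10x² + 10x. Remainder: 14x + 11.
Step 5: lead(14x + 11) ÷ lead(D) = 14x ÷ −2x = −7. Subtract (−7)·D = 14x + 14. Remainder: −3.

Q = [7, -4, 2, -5, -7]; R = [-3]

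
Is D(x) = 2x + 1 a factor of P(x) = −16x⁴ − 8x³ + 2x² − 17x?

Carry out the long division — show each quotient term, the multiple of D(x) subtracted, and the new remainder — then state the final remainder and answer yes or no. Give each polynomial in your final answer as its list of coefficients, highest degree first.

R = [9], so D(x) is not a factor of P(x). no

Step 1: lead(−16x⁴ − 8x³ + 2x² − 17x) ÷ lead(D) = −16x⁴ ÷ 2x = −8x³. Subtract (−8x³)·D = −16x⁴ − 8x³. Remainder: 2x² − 17x.
Step 2: lead(2x² − 17x) ÷ lead(D) = 2x² ÷ 2x = x. Subtract (x)·D = 2x² + x. Remainder: −18x.
Step 3: lead(−18x) ÷ lead(D) = −18x ÷ 2x = −9. Subtract (−9)·D = −18x − 9. Remainder: 9.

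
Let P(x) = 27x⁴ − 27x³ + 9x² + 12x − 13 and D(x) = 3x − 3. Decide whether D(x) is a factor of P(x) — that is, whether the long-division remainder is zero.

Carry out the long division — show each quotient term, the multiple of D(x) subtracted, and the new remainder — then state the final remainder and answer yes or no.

Step 1: lead(27x⁴ − 27x³ + 9x² + 12x − 13) ÷ lead(D) = 27x⁴ ÷ 3x = 9x³. Subtract (9x³)·D = 27x⁴ − 27x³. Remainder: 9x² + 12x − 13.
Step 2: lead(9x² + 12x − 13) ÷ lead(D) = 9x² ÷ 3x = 3x. Subtract (3x)·D = 9x² − 9x. Remainder: 21x − 13.
Step 3: lead(21x − 13) ÷ lead(D) = 21x ÷ 3x = 7. Subtract (7)·D = 21x − 21. Remainder: 8.

R(x) = 8, so D(x) is not a factor of P(x). no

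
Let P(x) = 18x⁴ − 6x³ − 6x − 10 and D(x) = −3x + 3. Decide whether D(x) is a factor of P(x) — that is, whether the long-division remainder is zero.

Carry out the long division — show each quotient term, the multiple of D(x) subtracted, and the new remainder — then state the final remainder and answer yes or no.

Step 1: lead(18x⁴ − 6x³ − 6x − 10) ÷ lead(D) = 18x⁴ ÷ −3x = −6x³. Subtract (−6x³)·D = 18x⁴ − 18x³. Remainder: 12x³ − 6x − 10.
Step 2: lead(12x³ − 6x − 10) ÷ lead(D) = 12x³ ÷ −3x = −4x². Subtract (−4x²)·D = 12x³ − 12x². Remainder: 12x² − 6x − 10.
Step 3: lead(12x² − 6x − 10) ÷ lead(D) = 12x² ÷ −3x = −4x. Subtract (−4x)·D = 12x² − 12x. Remainder: 6x − 10.
Step 4: lead(6x − 10) ÷ lead(D) = 6x ÷ −3x = −2. Subtract (−2)·D = 6x − 6. Remainder: −4.

R(x) = −4, so D(x) is not a factor of P(x). no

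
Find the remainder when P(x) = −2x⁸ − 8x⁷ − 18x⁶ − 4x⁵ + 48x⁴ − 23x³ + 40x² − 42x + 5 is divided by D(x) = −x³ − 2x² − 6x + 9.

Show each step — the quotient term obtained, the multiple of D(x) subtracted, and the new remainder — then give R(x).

Step 1: lead(−2x⁸ − 8x⁷ − 18x⁶ − 4x⁵ + 48x⁴ − 23x³ + 40x² − 42x + 5) ÷ lead(D) = −2x⁸ ÷ −x³ = 2x⁵. Subtract (2x⁵)·D = −2x⁸ − 4x⁷ − 12x⁶ + 18x⁵. Remainder: −4x⁷ − 6x⁶ − 22x⁵ + 48x⁴ − 23x³ + 40x² − 42x + 5.
Step 2: lead(−4x⁷ − 6x⁶ − 22x⁵ + 48x⁴ − 23x³ + 40x² − 42x + 5) ÷ lead(D) = −4x⁷ ÷ −x³ = 4x⁴. Subtract (4x⁴)·D = −4x⁷ − 8x⁶ − 24x⁵ + 36x⁴. Remainder: 2x⁶ + 2x⁵ + 12x⁴ − 23x³ + 40x² − 42x + 5.
Step 3: lead(2x⁶ + 2x⁵ + 12x⁴ − 23x³ + 40x² − 42x + 5) ÷ lead(D) = 2x⁶ ÷ −x³ = −2x³. Subtract (−2x³)·D = 2x⁶ + 4x⁵ + 12x⁴ − 18x³. Remainder: −2x⁵ − 5x³ + 40x² − 42x + 5.
Step 4: lead(−2x⁵ − 5x³ + 40x² − 42x + 5) ÷ lead(D) = −2x⁵ ÷ −x³ = 2x². Subtract (2x²)·D = −2x⁵ − 4x⁴ − 12x³ + 18x². Remainder: 4x⁴ + 7x³ + 22x² − 42x + 5.
Step 5: lead(4x⁴ + 7x³ + 22x² − 42x + 5) ÷ lead(D) = 4x⁴ ÷ −x³ = −4x. Subtract (−4x)·D = 4x⁴ + 8x³ + 24x² − 36x. Remainder: −x³ − 2x² − 6x + 5.
Step 6: lead(−x³ − 2x² − 6x + 5) ÷ lead(D) = −x³ ÷ −x³ = 1. Subtract (1)·D = −x³ − 2x² − 6x + 9. Remainder: −4.

R(x) = −4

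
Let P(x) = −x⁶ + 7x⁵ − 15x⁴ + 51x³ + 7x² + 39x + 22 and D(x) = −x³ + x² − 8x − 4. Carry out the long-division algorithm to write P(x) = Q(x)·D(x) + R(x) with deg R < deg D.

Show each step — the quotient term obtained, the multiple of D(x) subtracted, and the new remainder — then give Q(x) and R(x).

Q(x) = x³ − 6x² + x − 6; R(x) = −3x² − 5x − 2

Step 1: lead(−x⁶ + 7x⁵ − 15x⁴ + 51x³ + 7x² + 39x + 22) ÷ lead(D) = −x⁶ ÷ −x³ = x³. Subtract (x³)·D = −x⁶ + x⁵ − 8x⁴ − 4x³. Remainder: 6x⁵ − 7x⁴ + 55x³ + 7x² + 39x + 22.
Step 2: lead(6x⁵ − 7x⁴ + 55x³ + 7x² + 39x + 22) ÷ lead(D) = 6x⁵ ÷ −x³ = −6x². Subtract (−6x²)·D = 6x⁵ − 6x⁴ + 48x³ + 24x². Remainder: −x⁴ + 7x³ − 17x² + 39x + 22.
Step 3: lead(−x⁴ + 7x³ − 17x² + 39x + 22) ÷ lead(D) = −x⁴ ÷ −x³ = x. Subtract (x)·D = −x⁴ + x³ − 8x² − 4x. Remainder: 6x³ − 9x² + 43x + 22.
Step 4: lead(6x³ − 9x² + 43x + 22) ÷ lead(D) = 6x³ ÷ −x³ = −6. Subtract (−6)·D = 6x³ − 6x² + 48x + 24. Remainder: −3x² − 5x − 2.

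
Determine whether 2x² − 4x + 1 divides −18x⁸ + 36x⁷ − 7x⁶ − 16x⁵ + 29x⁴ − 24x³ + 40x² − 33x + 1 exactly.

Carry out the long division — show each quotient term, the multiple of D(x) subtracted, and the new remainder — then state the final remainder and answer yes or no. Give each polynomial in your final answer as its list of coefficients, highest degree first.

Step 1: lead(−18x⁸ + 36x⁷ − 7x⁶ − 16x⁵ + 29x⁴ − 24x³ + 40x² − 33x + 1) ÷ lead(D) = −18x⁸ ÷ 2x² = −9x⁶. Subtract (−9x⁶)·D = −18x⁸ + 36x⁷ − 9x⁶. Remainder: 2x⁶ − 16x⁵ + 29x⁴ − 24x³ + 40x² − 33x + 1.
Step 2: lead(2x⁶ − 16x⁵ + 29x⁴ − 24x³ + 40x² − 33x + 1) ÷ lead(D) = 2x⁶ ÷ 2x² = x⁴. Subtract (x⁴)·D = 2x⁶ − 4x⁵ + x⁴. Remainder: −12x⁵ + 28x⁴ − 24x³ + 40x² − 33x + 1.
Step 3: lead(−12x⁵ + 28x⁴ − 24x³ + 40x² − 33x + 1) ÷ lead(D) = −12x⁵ ÷ 2x² = −6x³. Subtract (−6x³)·D = −12x⁵ + 24x⁴ − 6x³. Remainder: 4x⁴ − 18x³ + 40x² − 33x + 1.
Step 4: lead(4x⁴ − 18x³ + 40x² − 33x + 1) ÷ lead(D) = 4x⁴ ÷ 2x² = 2x². Subtract (2x²)·D = 4x⁴ − 8x³ + 2x². Remainder: −10x³ + 38x² − 33x + 1.
Step 5: lead(−10x³ + 38x² − 33x + 1) ÷ lead(D) = −10x³ ÷ 2x² = −5x. Subtract (−5x)·D = −10x³ + 20x² − 5x. Remainder: 18x² − 28x + 1.
Step 6: lead(18x² − 28x + 1) ÷ lead(D) = 18x² ÷ 2x² = 9. Subtract (9)·D = 18x² − 36x + 9. Remainder: 8x − 8.

R = [8, -8], so D(x) is not a factor of P(x). no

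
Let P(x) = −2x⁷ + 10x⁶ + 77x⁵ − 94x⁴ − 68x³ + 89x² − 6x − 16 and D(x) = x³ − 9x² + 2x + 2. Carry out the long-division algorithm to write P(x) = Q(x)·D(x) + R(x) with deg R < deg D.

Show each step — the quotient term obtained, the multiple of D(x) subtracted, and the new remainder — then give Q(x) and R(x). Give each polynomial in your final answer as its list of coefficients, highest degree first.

Step 1: lead(−2x⁷ + 10x⁶ + 77x⁵ − 94x⁴ − 68x³ + 89x² − 6x − 16) ÷ lead(D) = −2x⁷ ÷ x³ = −2x⁴. Subtract (−2x⁴)·D = −2x⁷ + 18x⁶ − 4x⁵ − 4x⁴. Remainder: −8x⁶ + 81x⁵ − 90x⁴ − 68x³ + 89x² − 6x − 16.
Step 2: lead(−8x⁶ + 81x⁵ − 90x⁴ − 68x³ + 89x² − 6x − 16) ÷ lead(D) = −8x⁶ ÷ x³ = −8x³. Subtract (−8x³)·D = −8x⁶ + 72x⁵ − 16x⁴ − 16x³. Remainder: 9x⁵ − 74x⁴ − 52x³ + 89x² − 6x − 16.
Step 3: lead(9x⁵ − 74x⁴ − 52x³ + 89x² − 6x − 16) ÷ lead(D) = 9x⁵ ÷ x³ = 9x². Subtract (9x²)·D = 9x⁵ − 81x⁴ + 18x³ + 18x². Remainder: 7x⁴ − 70x³ + 71x² − 6x − 16.
Step 4: lead(7x⁴ − 70x³ + 71x² − 6x − 16) ÷ lead(D) = 7x⁴ ÷ x³ = 7x. Subtract (7x)·D = 7x⁴ − 63x³ + 14x² + 14x. Remainder: −7x³ + 57x² − 20x − 16.
Step 5: lead(−7x³ + 57x² − 20x − 16) ÷ lead(D) = −7x³ ÷ x³ = −7. Subtract (−7)·D = −7x³ + 63x² − 14x − 14. Remainder: −6x² − 6x − 2.

Q = [-2, -8, 9, 7, -7]; R = [-6, -6, -2]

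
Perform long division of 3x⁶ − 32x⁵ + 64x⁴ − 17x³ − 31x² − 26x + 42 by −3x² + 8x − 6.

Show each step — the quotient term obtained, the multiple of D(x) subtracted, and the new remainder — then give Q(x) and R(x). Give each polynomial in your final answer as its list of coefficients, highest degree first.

Q = [-1, 8, 2, -5, -7]; R = [0]

Step 1: lead(3x⁶ − 32x⁵ + 64x⁴ − 17x³ − 31x² − 26x + 42) ÷ lead(D) = 3x⁶ ÷ −3x² = −x⁴. Subtract (−x⁴)·D = 3x⁶ − 8x⁵ + 6x⁴. Remainder: −24x⁵ + 58x⁴ − 17x³ − 31x² − 26x + 42.
Step 2: lead(−24x⁵ + 58x⁴ − 17x³ − 31x² − 26x + 42) ÷ lead(D) = −24x⁵ ÷ −3x² = 8x³. Subtract (8x³)·D = −24x⁵ + 64x⁴ − 48x³. Remainder: −6x⁴ + 31x³ − 31x² − 26x + 42.
Step 3: lead(−6x⁴ + 31x³ − 31x² − 26x + 42) ÷ lead(D) = −6x⁴ ÷ −3x² = 2x². Subtract (2x²)·D = −6x⁴ + 16x³ − 12x². Remainder: 15x³ − 19x² − 26x + 42.
Step 4: lead(15x³ − 19x² − 26x + 42) ÷ lead(D) = 15x³ ÷ −3x² = −5x. Subtract (−5x)·D = 15x³ − 40x² + 30x. Remainder: 21x² − 56x + 42.
Step 5: lead(21x² − 56x + 42) ÷ lead(D) = 21x² ÷ −3x² = −7. Subtract (−7)·D = 21x² − 56x + 42. Remainder: 0.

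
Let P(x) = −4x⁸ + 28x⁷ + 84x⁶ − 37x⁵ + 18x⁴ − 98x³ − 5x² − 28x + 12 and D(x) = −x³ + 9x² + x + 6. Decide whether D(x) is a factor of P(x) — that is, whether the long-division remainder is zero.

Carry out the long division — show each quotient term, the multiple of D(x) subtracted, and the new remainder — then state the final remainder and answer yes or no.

R(x) = 0, so D(x) is a factor of P(x). yes

Step 1: lead(−4x⁸ + 28x⁷ + 84x⁶ − 37x⁵ + 18x⁴ − 98x³ − 5x² − 28x + 12) ÷ lead(D) = −4x⁸ ÷ −x³ = 4x⁵. Subtract (4x⁵)·D = −4x⁸ + 36x⁷ + 4x⁶ + 24x⁵. Remainder: −8x⁷ + 80x⁶ − 61x⁵ + 18x⁴ − 98x³ − 5x² − 28x + 12.
Step 2: lead(−8x⁷ + 80x⁶ − 61x⁵ + 18x⁴ − 98x³ − 5x² − 28x + 12) ÷ lead(D) = −8x⁷ ÷ −x³ = 8x⁴. Subtract (8x⁴)·D = −8x⁷ + 72x⁶ + 8x⁵ + 48x⁴. Remainder: 8x⁶ − 69x⁵ − 30x⁴ − 98x³ − 5x² − 28x + 12.
Step 3: lead(8x⁶ − 69x⁵ − 30x⁴ − 98x³ − 5x² − 28x + 12) ÷ lead(D) = 8x⁶ ÷ −x³ = −8x³. Subtract (−8x³)·D = 8x⁶ − 72x⁵ − 8x⁴ − 48x³. Remainder: 3x⁵ − 22x⁴ − 50x³ − 5x² − 28x + 12.
Step 4: lead(3x⁵ − 22x⁴ − 50x³ − 5x² − 28x + 12) ÷ lead(D) = 3x⁵ ÷ −x³ = −3x². Subtract (−3x²)·D = 3x⁵ − 27x⁴ − 3x³ − 18x². Remainder: 5x⁴ − 47x³ + 13x² − 28x + 12.
Step 5: lead(5x⁴ − 47x³ + 13x² − 28x + 12) ÷ lead(D) = 5x⁴ ÷ −x³ = −5x. Subtract (−5x)·D = 5x⁴ − 45x³ − 5x² − 30x. Remainder: −2x³ + 18x² + 2x + 12.
Step 6: lead(−2x³ + 18x² + 2x + 12) ÷ lead(D) = −2x³ ÷ −x³ = 2. Subtract (2)·D = −2x³ + 18x² + 2x + 12. Remainder: 0.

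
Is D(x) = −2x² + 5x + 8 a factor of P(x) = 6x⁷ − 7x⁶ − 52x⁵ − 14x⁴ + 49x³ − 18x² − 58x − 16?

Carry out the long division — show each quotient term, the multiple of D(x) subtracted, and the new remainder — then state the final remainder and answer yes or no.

R(x) = 0, so D(x) is a factor of P(x). yes

Step 1: lead(6x⁷ − 7x⁶ − 52x⁵ − 14x⁴ + 49x³ − 18x² − 58x − 16) ÷ lead(D) = 6x⁷ ÷ −2x² = −3x⁵. Subtract (−3x⁵)·D = 6x⁷ − 15x⁶ − 24x⁵. Remainder: 8x⁶ − 28x⁵ − 14x⁴ + 49x³ − 18x² − 58x − 16.
Step 2: lead(8x⁶ − 28x⁵ − 14x⁴ + 49x³ − 18x² − 58x − 16) ÷ lead(D) = 8x⁶ ÷ −2x² = −4x⁴. Subtract (−4x⁴)·D = 8x⁶ − 20x⁵ − 32x⁴. Remainder: −8x⁵ + 18x⁴ + 49x³ − 18x² − 58x − 16.
Step 3: lead(−8x⁵ + 18x⁴ + 49x³ − 18x² − 58x − 16) ÷ lead(D) = −8x⁵ ÷ −2x² = 4x³. Subtract (4x³)·D = −8x⁵ + 20x⁴ + 32x³. Remainder: −2x⁴ + 17x³ − 18x² − 58x − 16.
Step 4: lead(−2x⁴ + 17x³ − 18x² − 58x − 16) ÷ lead(D) = −2x⁴ ÷ −2x² = x². Subtract (x²)·D = −2x⁴ + 5x³ + 8x². Remainder: 12x³ − 26x² − 58x − 16.
Step 5: lead(12x³ − 26x² − 58x − 16) ÷ lead(D) = 12x³ ÷ −2x² = −6x. Subtract (−6x)·D = 12x³ − 30x² − 48x. Remainder: 4x² − 10x − 16.
Step 6: lead(4x² − 10x − 16) ÷ lead(D) = 4x² ÷ −2x² = −2. Subtract (−2)·D = 4x² − 10x − 16. Remainder: 0.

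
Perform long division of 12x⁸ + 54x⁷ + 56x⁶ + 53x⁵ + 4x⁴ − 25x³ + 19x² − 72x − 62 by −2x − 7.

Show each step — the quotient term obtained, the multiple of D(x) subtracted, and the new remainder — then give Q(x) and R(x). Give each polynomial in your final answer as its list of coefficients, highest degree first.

Step 1: lead(12x⁸ + 54x⁷ + 56x⁶ + 53x⁵ + 4x⁴ − 25x³ + 19x² − 72x − 62) ÷ lead(D) = 12x⁸ ÷ −2x = −6x⁷. Subtract (−6x⁷)·D = 12x⁸ + 42x⁷. Remainder: 12x⁷ + 56x⁶ + 53x⁵ + 4x⁴ − 25x³ + 19x² − 72x − 62.
Step 2: lead(12x⁷ + 56x⁶ + 53x⁵ + 4x⁴ − 25x³ + 19x² − 72x − 62) ÷ lead(D) = 12x⁷ ÷ −2x = −6x⁶. Subtract (−6x⁶)·D = 12x⁷ + 42x⁶. Remainder: 14x⁶ + 53x⁵ + 4x⁴ − 25x³ + 19x² − 72x − 62.
Step 3: lead(14x⁶ + 53x⁵ + 4x⁴ − 25x³ + 19x² − 72x − 62) ÷ lead(D) = 14x⁶ ÷ −2x = −7x⁵. Subtract (−7x⁵)·D = 14x⁶ + 49x⁵. Remainder: 4x⁵ + 4x⁴ − 25x³ + 19x² − 72x − 62.
Step 4: lead(4x⁵ + 4x⁴ − 25x³ + 19x² − 72x − 62) ÷ lead(D) = 4x⁵ ÷ −2x = −2x⁴. Subtract (−2x⁴)·D = 4x⁵ + 14x⁴. Remainder: −10x⁴ − 25x³ + 19x² − 72x − 62.
Step 5: lead(−10x⁴ − 25x³ + 19x² − 72x − 62) ÷ lead(D) = −10x⁴ ÷ −2x = 5x³. Subtract (5x³)·D = −10x⁴ − 35x³. Remainder: 10x³ + 19x² − 72x − 62.
Step 6: lead(10x³ + 19x² − 72x − 62) ÷ lead(D) = 10x³ ÷ −2x = −5x². Subtract (−5x²)·D = 10x³ + 35x². Remainder: −16x² − 72x − 62.
Step 7: lead(−16x² − 72x − 62) ÷ lead(D) = −16x² ÷ −2x = 8x. Subtract (8x)·D = −16x² − 56x. Remainder: −16x − 62.
Step 8: lead(−16x − 62) ÷ lead(D) = −16x ÷ −2x = 8. Subtract (8)·D = −16x − 56. Remainder: −6.

Q = [-6, -6, -7, -2, 5, -5, 8, 8]; R = [-6]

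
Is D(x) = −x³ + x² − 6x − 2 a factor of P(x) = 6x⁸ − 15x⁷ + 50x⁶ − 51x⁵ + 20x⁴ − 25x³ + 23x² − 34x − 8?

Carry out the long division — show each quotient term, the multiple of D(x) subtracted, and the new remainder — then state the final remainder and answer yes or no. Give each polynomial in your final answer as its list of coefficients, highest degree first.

R = [6], so D(x) is not a factor of P(x). no

Step 1: lead(6x⁸ − 15x⁷ + 50x⁶ − 51x⁵ + 20x⁴ − 25x³ + 23x² − 34x − 8) ÷ lead(D) = 6x⁸ ÷ −x³ = −6x⁵. Subtract (−6x⁵)·D = 6x⁸ − 6x⁷ + 36x⁶ + 12x⁵. Remainder: −9x⁷ + 14x⁶ − 63x⁵ + 20x⁴ − 25x³ + 23x² − 34x − 8.
Step 2: lead(−9x⁷ + 14x⁶ − 63x⁵ + 20x⁴ − 25x³ + 23x² − 34x − 8) ÷ lead(D) = −9x⁷ ÷ −x³ = 9x⁴. Subtract (9x⁴)·D = −9x⁷ + 9x⁶ − 54x⁵ − 18x⁴. Remainder: 5x⁶ − 9x⁵ + 38x⁴ − 25x³ + 23x² − 34x − 8.
Step 3: lead(5x⁶ − 9x⁵ + 38x⁴ − 25x³ + 23x² − 34x − 8) ÷ lead(D) = 5x⁶ ÷ −x³ = −5x³. Subtract (−5x³)·D = 5x⁶ − 5x⁵ + 30x⁴ + 10x³. Remainder: −4x⁵ + 8x⁴ − 35x³ + 23x² − 34x − 8.
Step 4: lead(−4x⁵ + 8x⁴ − 35x³ + 23x² − 34x − 8) ÷ lead(D) = −4x⁵ ÷ −x³ = 4x². Subtract (4x²)·D = −4x⁵ + 4x⁴ − 24x³ − 8x². Remainder: 4x⁴ − 11x³ + 31x² − 34x − 8.
Step 5: lead(4x⁴ − 11x³ + 31x² − 34x − 8) ÷ lead(D) = 4x⁴ ÷ −x³ = −4x. Subtract (−4x)·D = 4x⁴ − 4x³ + 24x² + 8x. Remainder: −7x³ + 7x² − 42x − 8.
Step 6: lead(−7x³ + 7x² − 42x − 8) ÷ lead(D) = −7x³ ÷ −x³ = 7. Subtract (7)·D = −7x³ + 7x² − 42x − 14. Remainder: 6.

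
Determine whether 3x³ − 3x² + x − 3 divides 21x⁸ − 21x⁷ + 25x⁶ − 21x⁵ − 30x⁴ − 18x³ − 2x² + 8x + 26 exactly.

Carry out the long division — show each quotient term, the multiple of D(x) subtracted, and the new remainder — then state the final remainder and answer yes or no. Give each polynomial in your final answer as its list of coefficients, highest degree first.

R = [-2, -2, 2], so D(x) is not a factor of P(x). no

Step 1: lead(21x⁸ − 21x⁷ + 25x⁶ − 21x⁵ − 30x⁴ − 18x³ − 2x² + 8x + 26) ÷ lead(D) = 21x⁸ ÷ 3x³ = 7x⁵. Subtract (7x⁵)·D = 21x⁸ − 21x⁷ + 7x⁶ − 21x⁵. Remainder: 18x⁶ − 30x⁴ − 18x³ − 2x² + 8x + 26.
Step 2: lead(18x⁶ − 30x⁴ − 18x³ − 2x² + 8x + 26) ÷ lead(D) = 18x⁶ ÷ 3x³ = 6x³. Subtract (6x³)·D = 18x⁶ − 18x⁵ + 6x⁴ − 18x³. Remainder: 18x⁵ − 36x⁴ − 2x² + 8x + 26.
Step 3: lead(18x⁵ − 36x⁴ − 2x² + 8x + 26) ÷ lead(D) = 18x⁵ ÷ 3x³ = 6x². Subtract (6x²)·D = 18x⁵ − 18x⁴ + 6x³ − 18x². Remainder: −18x⁴ − 6x³ + 16x² + 8x + 26.
Step 4: lead(−18x⁴ − 6x³ + 16x² + 8x + 26) ÷ lead(D) = −18x⁴ ÷ 3x³ = −6x. Subtract (−6x)·D = −18x⁴ + 18x³ − 6x² + 18x. Remainder: −24x³ + 22x² − 10x + 26.
Step 5: lead(−24x³ + 22x² − 10x + 26) ÷ lead(D) = −24x³ ÷ 3x³ = −8. Subtract (−8)·D = −24x³ + 24x² − 8x + 24. Remainder: −2x² − 2x + 2.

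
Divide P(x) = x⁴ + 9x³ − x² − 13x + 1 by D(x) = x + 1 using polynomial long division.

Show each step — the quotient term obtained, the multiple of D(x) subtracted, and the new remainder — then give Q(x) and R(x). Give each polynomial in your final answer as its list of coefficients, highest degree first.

Step 1: lead(x⁴ + 9x³ − x² − 13x + 1) ÷ lead(D) = x⁴ ÷ x = x³. Subtract (x³)·D = x⁴ + x³. Remainder: 8x³ − x² − 13x + 1.
Step 2: lead(8x³ − x² − 13x + 1) ÷ lead(D) = 8x³ ÷ x = 8x². Subtract (8x²)·D = 8x³ + 8x². Remainder: −9x² − 13x + 1.
Step 3: lead(−9x² − 13x + 1) ÷ lead(D) = −9x² ÷ x = −9x. Subtract (−9x)·D = −9x² − 9x. Remainder: −4x + 1.
Step 4: lead(−4x + 1) ÷ lead(D) = −4x ÷ x = −4. Subtract (−4)·D = −4x − 4. Remainder: 5.

Q = [1, 8, -9, -4]; R = [5]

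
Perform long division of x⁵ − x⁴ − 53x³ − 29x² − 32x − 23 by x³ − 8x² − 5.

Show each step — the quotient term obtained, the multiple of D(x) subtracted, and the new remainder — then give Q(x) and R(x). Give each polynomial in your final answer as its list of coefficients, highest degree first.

Q = [1, 7, 3]; R = [3, -8]

Step 1: lead(x⁵ − x⁴ − 53x³ − 29x² − 32x − 23) ÷ lead(D) = x⁵ ÷ x³ = x². Subtract (x²)·D = x⁵ − 8x⁴ − 5x². Remainder: 7x⁴ − 53x³ − 24x² − 32x − 23.
Step 2: lead(7x⁴ − 53x³ − 24x² − 32x − 23) ÷ lead(D) = 7x⁴ ÷ x³ = 7x. Subtract (7x)·D = 7x⁴ − 56x³ − 35x. Remainder: 3x³ − 24x² + 3x − 23.
Step 3: lead(3x³ − 24x² + 3x − 23) ÷ lead(D) = 3x³ ÷ x³ = 3. Subtract (3)·D = 3x³ − 24x² − 15. Remainder: 3x − 8.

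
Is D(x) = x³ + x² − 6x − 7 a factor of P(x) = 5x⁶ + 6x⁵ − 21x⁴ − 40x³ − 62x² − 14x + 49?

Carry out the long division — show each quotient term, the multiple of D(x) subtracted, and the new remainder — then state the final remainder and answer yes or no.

R(x) = 0, so D(x) is a factor of P(x). yes

Step 1: lead(5x⁶ + 6x⁵ − 21x⁴ − 40x³ − 62x² − 14x + 49) ÷ lead(D) = 5x⁶ ÷ x³ = 5x³. Subtract (5x³)·D = 5x⁶ + 5x⁵ − 30x⁴ − 35x³. Remainder: x⁵ + 9x⁴ − 5x³ − 62x² − 14x + 49.
Step 2: lead(x⁵ + 9x⁴ − 5x³ − 62x² − 14x + 49) ÷ lead(D) = x⁵ ÷ x³ = x². Subtract (x²)·D = x⁵ + x⁴ − 6x³ − 7x². Remainder: 8x⁴ + x³ − 55x² − 14x + 49.
Step 3: lead(8x⁴ + x³ − 55x² − 14x + 49) ÷ lead(D) = 8x⁴ ÷ x³ = 8x. Subtract (8x)·D = 8x⁴ + 8x³ − 48x² − 56x. Remainder: −7x³ − 7x² + 42x + 49.
Step 4: lead(−7x³ − 7x² + 42x + 49) ÷ lead(D) = −7x³ ÷ x³ = −7. Subtract (−7)·D = −7x³ − 7x² + 42x + 49. Remainder: 0.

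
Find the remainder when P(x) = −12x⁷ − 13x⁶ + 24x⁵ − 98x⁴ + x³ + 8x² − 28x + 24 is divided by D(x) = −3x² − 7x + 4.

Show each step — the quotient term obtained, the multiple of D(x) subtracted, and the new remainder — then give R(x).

Step 1: lead(−12x⁷ − 13x⁶ + 24x⁵ − 98x⁴ + x³ + 8x² − 28x + 24) ÷ lead(D) = −12x⁷ ÷ −3x² = 4x⁵. Subtract (4x⁵)·D = −12x⁷ − 28x⁶ + 16x⁵. Remainder: 15x⁶ + 8x⁵ − 98x⁴ + x³ + 8x² − 28x + 24.
Step 2: lead(15x⁶ + 8x⁵ − 98x⁴ + x³ + 8x² − 28x + 24) ÷ lead(D) = 15x⁶ ÷ −3x² = −5x⁴. Subtract (−5x⁴)·D = 15x⁶ + 35x⁵ − 20x⁴. Remainder: −27x⁵ − 78x⁴ + x³ + 8x² − 28x + 24.
Step 3: lead(−27x⁵ − 78x⁴ + x³ + 8x² − 28x + 24) ÷ lead(D) = −27x⁵ ÷ −3x² = 9x³. Subtract (9x³)·D = −27x⁵ − 63x⁴ + 36x³. Remainder: −15x⁴ − 35x³ + 8x² − 28x + 24.
Step 4: lead(−15x⁴ − 35x³ + 8x² − 28x + 24) ÷ lead(D) = −15x⁴ ÷ −3x² = 5x². Subtract (5x²)·D = −15x⁴ − 35x³ + 20x². Remainder: −12x² − 28x + 24.
Step 5: lead(−12x² − 28x + 24) ÷ lead(D) = −12x² ÷ −3x² = 4. Subtract (4)·D = −12x² − 28x + 16. Remainder: 8.

R(x) = 8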